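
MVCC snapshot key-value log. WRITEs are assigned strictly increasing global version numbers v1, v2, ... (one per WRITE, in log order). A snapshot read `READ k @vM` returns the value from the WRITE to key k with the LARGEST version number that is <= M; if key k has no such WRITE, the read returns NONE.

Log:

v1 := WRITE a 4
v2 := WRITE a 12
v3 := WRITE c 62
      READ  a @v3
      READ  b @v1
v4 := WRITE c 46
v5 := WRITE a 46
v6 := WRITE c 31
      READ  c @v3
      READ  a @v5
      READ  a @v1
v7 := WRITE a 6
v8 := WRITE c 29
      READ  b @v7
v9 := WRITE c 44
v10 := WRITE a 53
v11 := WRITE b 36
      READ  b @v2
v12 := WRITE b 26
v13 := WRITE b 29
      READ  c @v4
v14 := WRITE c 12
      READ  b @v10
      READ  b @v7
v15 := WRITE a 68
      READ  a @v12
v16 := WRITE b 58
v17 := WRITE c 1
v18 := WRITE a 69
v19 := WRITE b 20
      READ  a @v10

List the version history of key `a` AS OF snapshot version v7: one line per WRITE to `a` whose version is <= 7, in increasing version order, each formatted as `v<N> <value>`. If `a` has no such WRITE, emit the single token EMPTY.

Scan writes for key=a with version <= 7:
  v1 WRITE a 4 -> keep
  v2 WRITE a 12 -> keep
  v3 WRITE c 62 -> skip
  v4 WRITE c 46 -> skip
  v5 WRITE a 46 -> keep
  v6 WRITE c 31 -> skip
  v7 WRITE a 6 -> keep
  v8 WRITE c 29 -> skip
  v9 WRITE c 44 -> skip
  v10 WRITE a 53 -> drop (> snap)
  v11 WRITE b 36 -> skip
  v12 WRITE b 26 -> skip
  v13 WRITE b 29 -> skip
  v14 WRITE c 12 -> skip
  v15 WRITE a 68 -> drop (> snap)
  v16 WRITE b 58 -> skip
  v17 WRITE c 1 -> skip
  v18 WRITE a 69 -> drop (> snap)
  v19 WRITE b 20 -> skip
Collected: [(1, 4), (2, 12), (5, 46), (7, 6)]

Answer: v1 4
v2 12
v5 46
v7 6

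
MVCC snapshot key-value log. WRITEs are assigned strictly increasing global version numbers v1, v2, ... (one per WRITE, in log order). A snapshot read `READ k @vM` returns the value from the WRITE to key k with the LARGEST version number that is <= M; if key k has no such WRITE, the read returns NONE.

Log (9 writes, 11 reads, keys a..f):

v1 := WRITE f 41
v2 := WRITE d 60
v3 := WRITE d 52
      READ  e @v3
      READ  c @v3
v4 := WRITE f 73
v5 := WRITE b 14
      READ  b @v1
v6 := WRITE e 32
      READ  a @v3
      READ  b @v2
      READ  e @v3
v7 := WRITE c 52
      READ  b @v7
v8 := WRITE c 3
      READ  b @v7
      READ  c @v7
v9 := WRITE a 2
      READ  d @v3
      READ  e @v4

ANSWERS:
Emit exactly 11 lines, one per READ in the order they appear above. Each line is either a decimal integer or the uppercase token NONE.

Answer: NONE
NONE
NONE
NONE
NONE
NONE
14
14
52
52
NONE

Derivation:
v1: WRITE f=41  (f history now [(1, 41)])
v2: WRITE d=60  (d history now [(2, 60)])
v3: WRITE d=52  (d history now [(2, 60), (3, 52)])
READ e @v3: history=[] -> no version <= 3 -> NONE
READ c @v3: history=[] -> no version <= 3 -> NONE
v4: WRITE f=73  (f history now [(1, 41), (4, 73)])
v5: WRITE b=14  (b history now [(5, 14)])
READ b @v1: history=[(5, 14)] -> no version <= 1 -> NONE
v6: WRITE e=32  (e history now [(6, 32)])
READ a @v3: history=[] -> no version <= 3 -> NONE
READ b @v2: history=[(5, 14)] -> no version <= 2 -> NONE
READ e @v3: history=[(6, 32)] -> no version <= 3 -> NONE
v7: WRITE c=52  (c history now [(7, 52)])
READ b @v7: history=[(5, 14)] -> pick v5 -> 14
v8: WRITE c=3  (c history now [(7, 52), (8, 3)])
READ b @v7: history=[(5, 14)] -> pick v5 -> 14
READ c @v7: history=[(7, 52), (8, 3)] -> pick v7 -> 52
v9: WRITE a=2  (a history now [(9, 2)])
READ d @v3: history=[(2, 60), (3, 52)] -> pick v3 -> 52
READ e @v4: history=[(6, 32)] -> no version <= 4 -> NONE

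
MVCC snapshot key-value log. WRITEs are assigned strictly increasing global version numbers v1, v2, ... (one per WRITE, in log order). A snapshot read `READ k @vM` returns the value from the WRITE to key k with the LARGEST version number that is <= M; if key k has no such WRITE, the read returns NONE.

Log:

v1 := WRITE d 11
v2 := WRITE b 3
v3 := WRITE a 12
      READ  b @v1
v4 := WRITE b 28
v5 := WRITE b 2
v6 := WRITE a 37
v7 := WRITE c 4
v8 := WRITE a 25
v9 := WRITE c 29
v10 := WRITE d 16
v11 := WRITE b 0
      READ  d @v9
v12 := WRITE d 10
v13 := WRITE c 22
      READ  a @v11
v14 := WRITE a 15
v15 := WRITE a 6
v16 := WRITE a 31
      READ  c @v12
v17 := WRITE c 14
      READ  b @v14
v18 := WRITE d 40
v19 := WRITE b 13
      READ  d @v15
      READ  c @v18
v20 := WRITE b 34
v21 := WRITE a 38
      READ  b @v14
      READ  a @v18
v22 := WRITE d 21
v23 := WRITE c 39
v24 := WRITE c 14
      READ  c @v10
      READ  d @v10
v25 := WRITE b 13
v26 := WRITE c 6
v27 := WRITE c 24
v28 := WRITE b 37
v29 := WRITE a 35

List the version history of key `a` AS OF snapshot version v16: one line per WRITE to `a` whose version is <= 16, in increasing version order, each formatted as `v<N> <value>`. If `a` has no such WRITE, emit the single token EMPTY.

Answer: v3 12
v6 37
v8 25
v14 15
v15 6
v16 31

Derivation:
Scan writes for key=a with version <= 16:
  v1 WRITE d 11 -> skip
  v2 WRITE b 3 -> skip
  v3 WRITE a 12 -> keep
  v4 WRITE b 28 -> skip
  v5 WRITE b 2 -> skip
  v6 WRITE a 37 -> keep
  v7 WRITE c 4 -> skip
  v8 WRITE a 25 -> keep
  v9 WRITE c 29 -> skip
  v10 WRITE d 16 -> skip
  v11 WRITE b 0 -> skip
  v12 WRITE d 10 -> skip
  v13 WRITE c 22 -> skip
  v14 WRITE a 15 -> keep
  v15 WRITE a 6 -> keep
  v16 WRITE a 31 -> keep
  v17 WRITE c 14 -> skip
  v18 WRITE d 40 -> skip
  v19 WRITE b 13 -> skip
  v20 WRITE b 34 -> skip
  v21 WRITE a 38 -> drop (> snap)
  v22 WRITE d 21 -> skip
  v23 WRITE c 39 -> skip
  v24 WRITE c 14 -> skip
  v25 WRITE b 13 -> skip
  v26 WRITE c 6 -> skip
  v27 WRITE c 24 -> skip
  v28 WRITE b 37 -> skip
  v29 WRITE a 35 -> drop (> snap)
Collected: [(3, 12), (6, 37), (8, 25), (14, 15), (15, 6), (16, 31)]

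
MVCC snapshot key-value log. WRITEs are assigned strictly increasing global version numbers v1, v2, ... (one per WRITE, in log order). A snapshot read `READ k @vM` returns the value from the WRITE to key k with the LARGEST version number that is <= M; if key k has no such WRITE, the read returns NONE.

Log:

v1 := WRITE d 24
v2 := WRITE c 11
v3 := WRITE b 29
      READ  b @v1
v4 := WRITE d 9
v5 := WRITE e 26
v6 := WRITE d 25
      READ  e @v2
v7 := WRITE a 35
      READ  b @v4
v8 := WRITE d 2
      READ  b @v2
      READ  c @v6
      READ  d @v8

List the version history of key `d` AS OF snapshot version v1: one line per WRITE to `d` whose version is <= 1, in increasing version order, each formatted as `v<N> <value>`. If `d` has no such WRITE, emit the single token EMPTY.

Answer: v1 24

Derivation:
Scan writes for key=d with version <= 1:
  v1 WRITE d 24 -> keep
  v2 WRITE c 11 -> skip
  v3 WRITE b 29 -> skip
  v4 WRITE d 9 -> drop (> snap)
  v5 WRITE e 26 -> skip
  v6 WRITE d 25 -> drop (> snap)
  v7 WRITE a 35 -> skip
  v8 WRITE d 2 -> drop (> snap)
Collected: [(1, 24)]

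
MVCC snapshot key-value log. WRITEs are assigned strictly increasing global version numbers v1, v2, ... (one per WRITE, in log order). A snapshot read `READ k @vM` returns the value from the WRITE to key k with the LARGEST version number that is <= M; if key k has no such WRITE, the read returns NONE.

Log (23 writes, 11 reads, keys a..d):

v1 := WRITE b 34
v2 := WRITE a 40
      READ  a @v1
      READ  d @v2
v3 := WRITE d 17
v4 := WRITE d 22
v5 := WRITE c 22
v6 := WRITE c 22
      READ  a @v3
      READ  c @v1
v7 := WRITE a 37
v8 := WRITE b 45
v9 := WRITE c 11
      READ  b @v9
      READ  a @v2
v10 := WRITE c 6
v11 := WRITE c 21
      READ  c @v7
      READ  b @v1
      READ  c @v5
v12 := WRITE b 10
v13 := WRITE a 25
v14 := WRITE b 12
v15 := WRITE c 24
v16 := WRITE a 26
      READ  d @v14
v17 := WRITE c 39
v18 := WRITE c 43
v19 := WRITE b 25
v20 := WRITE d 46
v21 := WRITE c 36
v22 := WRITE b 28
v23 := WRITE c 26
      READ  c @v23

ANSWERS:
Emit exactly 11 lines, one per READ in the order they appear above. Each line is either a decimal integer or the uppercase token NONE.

v1: WRITE b=34  (b history now [(1, 34)])
v2: WRITE a=40  (a history now [(2, 40)])
READ a @v1: history=[(2, 40)] -> no version <= 1 -> NONE
READ d @v2: history=[] -> no version <= 2 -> NONE
v3: WRITE d=17  (d history now [(3, 17)])
v4: WRITE d=22  (d history now [(3, 17), (4, 22)])
v5: WRITE c=22  (c history now [(5, 22)])
v6: WRITE c=22  (c history now [(5, 22), (6, 22)])
READ a @v3: history=[(2, 40)] -> pick v2 -> 40
READ c @v1: history=[(5, 22), (6, 22)] -> no version <= 1 -> NONE
v7: WRITE a=37  (a history now [(2, 40), (7, 37)])
v8: WRITE b=45  (b history now [(1, 34), (8, 45)])
v9: WRITE c=11  (c history now [(5, 22), (6, 22), (9, 11)])
READ b @v9: history=[(1, 34), (8, 45)] -> pick v8 -> 45
READ a @v2: history=[(2, 40), (7, 37)] -> pick v2 -> 40
v10: WRITE c=6  (c history now [(5, 22), (6, 22), (9, 11), (10, 6)])
v11: WRITE c=21  (c history now [(5, 22), (6, 22), (9, 11), (10, 6), (11, 21)])
READ c @v7: history=[(5, 22), (6, 22), (9, 11), (10, 6), (11, 21)] -> pick v6 -> 22
READ b @v1: history=[(1, 34), (8, 45)] -> pick v1 -> 34
READ c @v5: history=[(5, 22), (6, 22), (9, 11), (10, 6), (11, 21)] -> pick v5 -> 22
v12: WRITE b=10  (b history now [(1, 34), (8, 45), (12, 10)])
v13: WRITE a=25  (a history now [(2, 40), (7, 37), (13, 25)])
v14: WRITE b=12  (b history now [(1, 34), (8, 45), (12, 10), (14, 12)])
v15: WRITE c=24  (c history now [(5, 22), (6, 22), (9, 11), (10, 6), (11, 21), (15, 24)])
v16: WRITE a=26  (a history now [(2, 40), (7, 37), (13, 25), (16, 26)])
READ d @v14: history=[(3, 17), (4, 22)] -> pick v4 -> 22
v17: WRITE c=39  (c history now [(5, 22), (6, 22), (9, 11), (10, 6), (11, 21), (15, 24), (17, 39)])
v18: WRITE c=43  (c history now [(5, 22), (6, 22), (9, 11), (10, 6), (11, 21), (15, 24), (17, 39), (18, 43)])
v19: WRITE b=25  (b history now [(1, 34), (8, 45), (12, 10), (14, 12), (19, 25)])
v20: WRITE d=46  (d history now [(3, 17), (4, 22), (20, 46)])
v21: WRITE c=36  (c history now [(5, 22), (6, 22), (9, 11), (10, 6), (11, 21), (15, 24), (17, 39), (18, 43), (21, 36)])
v22: WRITE b=28  (b history now [(1, 34), (8, 45), (12, 10), (14, 12), (19, 25), (22, 28)])
v23: WRITE c=26  (c history now [(5, 22), (6, 22), (9, 11), (10, 6), (11, 21), (15, 24), (17, 39), (18, 43), (21, 36), (23, 26)])
READ c @v23: history=[(5, 22), (6, 22), (9, 11), (10, 6), (11, 21), (15, 24), (17, 39), (18, 43), (21, 36), (23, 26)] -> pick v23 -> 26

Answer: NONE
NONE
40
NONE
45
40
22
34
22
22
26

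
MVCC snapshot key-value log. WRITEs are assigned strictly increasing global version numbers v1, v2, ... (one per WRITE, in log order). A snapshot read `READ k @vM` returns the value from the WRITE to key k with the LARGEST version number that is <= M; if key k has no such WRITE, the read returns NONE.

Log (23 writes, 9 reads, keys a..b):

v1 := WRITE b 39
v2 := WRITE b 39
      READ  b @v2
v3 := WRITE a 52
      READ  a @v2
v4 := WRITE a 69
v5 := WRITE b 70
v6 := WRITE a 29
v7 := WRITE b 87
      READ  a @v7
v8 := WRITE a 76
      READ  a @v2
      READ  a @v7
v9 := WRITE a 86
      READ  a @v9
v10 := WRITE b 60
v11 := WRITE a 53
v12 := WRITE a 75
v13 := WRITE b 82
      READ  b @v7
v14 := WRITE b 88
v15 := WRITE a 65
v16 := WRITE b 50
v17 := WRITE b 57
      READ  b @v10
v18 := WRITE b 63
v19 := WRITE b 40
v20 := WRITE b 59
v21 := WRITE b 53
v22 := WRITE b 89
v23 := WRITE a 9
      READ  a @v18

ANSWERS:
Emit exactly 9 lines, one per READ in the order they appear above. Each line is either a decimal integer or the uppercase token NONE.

v1: WRITE b=39  (b history now [(1, 39)])
v2: WRITE b=39  (b history now [(1, 39), (2, 39)])
READ b @v2: history=[(1, 39), (2, 39)] -> pick v2 -> 39
v3: WRITE a=52  (a history now [(3, 52)])
READ a @v2: history=[(3, 52)] -> no version <= 2 -> NONE
v4: WRITE a=69  (a history now [(3, 52), (4, 69)])
v5: WRITE b=70  (b history now [(1, 39), (2, 39), (5, 70)])
v6: WRITE a=29  (a history now [(3, 52), (4, 69), (6, 29)])
v7: WRITE b=87  (b history now [(1, 39), (2, 39), (5, 70), (7, 87)])
READ a @v7: history=[(3, 52), (4, 69), (6, 29)] -> pick v6 -> 29
v8: WRITE a=76  (a history now [(3, 52), (4, 69), (6, 29), (8, 76)])
READ a @v2: history=[(3, 52), (4, 69), (6, 29), (8, 76)] -> no version <= 2 -> NONE
READ a @v7: history=[(3, 52), (4, 69), (6, 29), (8, 76)] -> pick v6 -> 29
v9: WRITE a=86  (a history now [(3, 52), (4, 69), (6, 29), (8, 76), (9, 86)])
READ a @v9: history=[(3, 52), (4, 69), (6, 29), (8, 76), (9, 86)] -> pick v9 -> 86
v10: WRITE b=60  (b history now [(1, 39), (2, 39), (5, 70), (7, 87), (10, 60)])
v11: WRITE a=53  (a history now [(3, 52), (4, 69), (6, 29), (8, 76), (9, 86), (11, 53)])
v12: WRITE a=75  (a history now [(3, 52), (4, 69), (6, 29), (8, 76), (9, 86), (11, 53), (12, 75)])
v13: WRITE b=82  (b history now [(1, 39), (2, 39), (5, 70), (7, 87), (10, 60), (13, 82)])
READ b @v7: history=[(1, 39), (2, 39), (5, 70), (7, 87), (10, 60), (13, 82)] -> pick v7 -> 87
v14: WRITE b=88  (b history now [(1, 39), (2, 39), (5, 70), (7, 87), (10, 60), (13, 82), (14, 88)])
v15: WRITE a=65  (a history now [(3, 52), (4, 69), (6, 29), (8, 76), (9, 86), (11, 53), (12, 75), (15, 65)])
v16: WRITE b=50  (b history now [(1, 39), (2, 39), (5, 70), (7, 87), (10, 60), (13, 82), (14, 88), (16, 50)])
v17: WRITE b=57  (b history now [(1, 39), (2, 39), (5, 70), (7, 87), (10, 60), (13, 82), (14, 88), (16, 50), (17, 57)])
READ b @v10: history=[(1, 39), (2, 39), (5, 70), (7, 87), (10, 60), (13, 82), (14, 88), (16, 50), (17, 57)] -> pick v10 -> 60
v18: WRITE b=63  (b history now [(1, 39), (2, 39), (5, 70), (7, 87), (10, 60), (13, 82), (14, 88), (16, 50), (17, 57), (18, 63)])
v19: WRITE b=40  (b history now [(1, 39), (2, 39), (5, 70), (7, 87), (10, 60), (13, 82), (14, 88), (16, 50), (17, 57), (18, 63), (19, 40)])
v20: WRITE b=59  (b history now [(1, 39), (2, 39), (5, 70), (7, 87), (10, 60), (13, 82), (14, 88), (16, 50), (17, 57), (18, 63), (19, 40), (20, 59)])
v21: WRITE b=53  (b history now [(1, 39), (2, 39), (5, 70), (7, 87), (10, 60), (13, 82), (14, 88), (16, 50), (17, 57), (18, 63), (19, 40), (20, 59), (21, 53)])
v22: WRITE b=89  (b history now [(1, 39), (2, 39), (5, 70), (7, 87), (10, 60), (13, 82), (14, 88), (16, 50), (17, 57), (18, 63), (19, 40), (20, 59), (21, 53), (22, 89)])
v23: WRITE a=9  (a history now [(3, 52), (4, 69), (6, 29), (8, 76), (9, 86), (11, 53), (12, 75), (15, 65), (23, 9)])
READ a @v18: history=[(3, 52), (4, 69), (6, 29), (8, 76), (9, 86), (11, 53), (12, 75), (15, 65), (23, 9)] -> pick v15 -> 65

Answer: 39
NONE
29
NONE
29
86
87
60
65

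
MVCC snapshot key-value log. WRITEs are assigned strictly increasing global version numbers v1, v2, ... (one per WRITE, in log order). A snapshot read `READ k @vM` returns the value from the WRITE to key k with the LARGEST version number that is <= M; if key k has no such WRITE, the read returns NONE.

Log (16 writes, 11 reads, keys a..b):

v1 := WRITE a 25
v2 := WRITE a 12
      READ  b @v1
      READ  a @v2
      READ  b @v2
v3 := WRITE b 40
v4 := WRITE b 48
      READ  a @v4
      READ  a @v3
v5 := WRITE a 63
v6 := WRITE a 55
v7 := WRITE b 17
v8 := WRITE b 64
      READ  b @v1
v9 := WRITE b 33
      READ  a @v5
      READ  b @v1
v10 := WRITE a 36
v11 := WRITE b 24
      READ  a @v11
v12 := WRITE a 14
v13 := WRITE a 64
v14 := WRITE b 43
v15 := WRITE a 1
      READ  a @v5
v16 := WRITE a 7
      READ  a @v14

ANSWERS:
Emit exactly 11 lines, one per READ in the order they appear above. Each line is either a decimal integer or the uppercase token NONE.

v1: WRITE a=25  (a history now [(1, 25)])
v2: WRITE a=12  (a history now [(1, 25), (2, 12)])
READ b @v1: history=[] -> no version <= 1 -> NONE
READ a @v2: history=[(1, 25), (2, 12)] -> pick v2 -> 12
READ b @v2: history=[] -> no version <= 2 -> NONE
v3: WRITE b=40  (b history now [(3, 40)])
v4: WRITE b=48  (b history now [(3, 40), (4, 48)])
READ a @v4: history=[(1, 25), (2, 12)] -> pick v2 -> 12
READ a @v3: history=[(1, 25), (2, 12)] -> pick v2 -> 12
v5: WRITE a=63  (a history now [(1, 25), (2, 12), (5, 63)])
v6: WRITE a=55  (a history now [(1, 25), (2, 12), (5, 63), (6, 55)])
v7: WRITE b=17  (b history now [(3, 40), (4, 48), (7, 17)])
v8: WRITE b=64  (b history now [(3, 40), (4, 48), (7, 17), (8, 64)])
READ b @v1: history=[(3, 40), (4, 48), (7, 17), (8, 64)] -> no version <= 1 -> NONE
v9: WRITE b=33  (b history now [(3, 40), (4, 48), (7, 17), (8, 64), (9, 33)])
READ a @v5: history=[(1, 25), (2, 12), (5, 63), (6, 55)] -> pick v5 -> 63
READ b @v1: history=[(3, 40), (4, 48), (7, 17), (8, 64), (9, 33)] -> no version <= 1 -> NONE
v10: WRITE a=36  (a history now [(1, 25), (2, 12), (5, 63), (6, 55), (10, 36)])
v11: WRITE b=24  (b history now [(3, 40), (4, 48), (7, 17), (8, 64), (9, 33), (11, 24)])
READ a @v11: history=[(1, 25), (2, 12), (5, 63), (6, 55), (10, 36)] -> pick v10 -> 36
v12: WRITE a=14  (a history now [(1, 25), (2, 12), (5, 63), (6, 55), (10, 36), (12, 14)])
v13: WRITE a=64  (a history now [(1, 25), (2, 12), (5, 63), (6, 55), (10, 36), (12, 14), (13, 64)])
v14: WRITE b=43  (b history now [(3, 40), (4, 48), (7, 17), (8, 64), (9, 33), (11, 24), (14, 43)])
v15: WRITE a=1  (a history now [(1, 25), (2, 12), (5, 63), (6, 55), (10, 36), (12, 14), (13, 64), (15, 1)])
READ a @v5: history=[(1, 25), (2, 12), (5, 63), (6, 55), (10, 36), (12, 14), (13, 64), (15, 1)] -> pick v5 -> 63
v16: WRITE a=7  (a history now [(1, 25), (2, 12), (5, 63), (6, 55), (10, 36), (12, 14), (13, 64), (15, 1), (16, 7)])
READ a @v14: history=[(1, 25), (2, 12), (5, 63), (6, 55), (10, 36), (12, 14), (13, 64), (15, 1), (16, 7)] -> pick v13 -> 64

Answer: NONE
12
NONE
12
12
NONE
63
NONE
36
63
64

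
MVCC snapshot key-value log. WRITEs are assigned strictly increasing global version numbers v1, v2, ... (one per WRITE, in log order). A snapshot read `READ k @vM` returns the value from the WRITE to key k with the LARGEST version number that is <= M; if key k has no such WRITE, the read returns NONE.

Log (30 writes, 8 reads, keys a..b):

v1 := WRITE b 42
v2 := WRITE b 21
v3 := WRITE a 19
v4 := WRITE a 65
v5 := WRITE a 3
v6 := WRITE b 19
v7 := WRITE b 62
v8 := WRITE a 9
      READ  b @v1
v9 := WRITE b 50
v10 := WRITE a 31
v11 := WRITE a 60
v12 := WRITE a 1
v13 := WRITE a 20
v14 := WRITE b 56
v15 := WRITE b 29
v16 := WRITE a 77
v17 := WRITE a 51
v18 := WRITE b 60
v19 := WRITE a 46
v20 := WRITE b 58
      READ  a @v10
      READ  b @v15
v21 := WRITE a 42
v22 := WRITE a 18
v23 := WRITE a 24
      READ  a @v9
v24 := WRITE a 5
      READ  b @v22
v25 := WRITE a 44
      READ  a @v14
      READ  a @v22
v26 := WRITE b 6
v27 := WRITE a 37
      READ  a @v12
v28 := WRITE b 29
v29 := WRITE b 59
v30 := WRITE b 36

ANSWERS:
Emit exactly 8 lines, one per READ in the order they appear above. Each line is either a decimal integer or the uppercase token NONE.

Answer: 42
31
29
9
58
20
18
1

Derivation:
v1: WRITE b=42  (b history now [(1, 42)])
v2: WRITE b=21  (b history now [(1, 42), (2, 21)])
v3: WRITE a=19  (a history now [(3, 19)])
v4: WRITE a=65  (a history now [(3, 19), (4, 65)])
v5: WRITE a=3  (a history now [(3, 19), (4, 65), (5, 3)])
v6: WRITE b=19  (b history now [(1, 42), (2, 21), (6, 19)])
v7: WRITE b=62  (b history now [(1, 42), (2, 21), (6, 19), (7, 62)])
v8: WRITE a=9  (a history now [(3, 19), (4, 65), (5, 3), (8, 9)])
READ b @v1: history=[(1, 42), (2, 21), (6, 19), (7, 62)] -> pick v1 -> 42
v9: WRITE b=50  (b history now [(1, 42), (2, 21), (6, 19), (7, 62), (9, 50)])
v10: WRITE a=31  (a history now [(3, 19), (4, 65), (5, 3), (8, 9), (10, 31)])
v11: WRITE a=60  (a history now [(3, 19), (4, 65), (5, 3), (8, 9), (10, 31), (11, 60)])
v12: WRITE a=1  (a history now [(3, 19), (4, 65), (5, 3), (8, 9), (10, 31), (11, 60), (12, 1)])
v13: WRITE a=20  (a history now [(3, 19), (4, 65), (5, 3), (8, 9), (10, 31), (11, 60), (12, 1), (13, 20)])
v14: WRITE b=56  (b history now [(1, 42), (2, 21), (6, 19), (7, 62), (9, 50), (14, 56)])
v15: WRITE b=29  (b history now [(1, 42), (2, 21), (6, 19), (7, 62), (9, 50), (14, 56), (15, 29)])
v16: WRITE a=77  (a history now [(3, 19), (4, 65), (5, 3), (8, 9), (10, 31), (11, 60), (12, 1), (13, 20), (16, 77)])
v17: WRITE a=51  (a history now [(3, 19), (4, 65), (5, 3), (8, 9), (10, 31), (11, 60), (12, 1), (13, 20), (16, 77), (17, 51)])
v18: WRITE b=60  (b history now [(1, 42), (2, 21), (6, 19), (7, 62), (9, 50), (14, 56), (15, 29), (18, 60)])
v19: WRITE a=46  (a history now [(3, 19), (4, 65), (5, 3), (8, 9), (10, 31), (11, 60), (12, 1), (13, 20), (16, 77), (17, 51), (19, 46)])
v20: WRITE b=58  (b history now [(1, 42), (2, 21), (6, 19), (7, 62), (9, 50), (14, 56), (15, 29), (18, 60), (20, 58)])
READ a @v10: history=[(3, 19), (4, 65), (5, 3), (8, 9), (10, 31), (11, 60), (12, 1), (13, 20), (16, 77), (17, 51), (19, 46)] -> pick v10 -> 31
READ b @v15: history=[(1, 42), (2, 21), (6, 19), (7, 62), (9, 50), (14, 56), (15, 29), (18, 60), (20, 58)] -> pick v15 -> 29
v21: WRITE a=42  (a history now [(3, 19), (4, 65), (5, 3), (8, 9), (10, 31), (11, 60), (12, 1), (13, 20), (16, 77), (17, 51), (19, 46), (21, 42)])
v22: WRITE a=18  (a history now [(3, 19), (4, 65), (5, 3), (8, 9), (10, 31), (11, 60), (12, 1), (13, 20), (16, 77), (17, 51), (19, 46), (21, 42), (22, 18)])
v23: WRITE a=24  (a history now [(3, 19), (4, 65), (5, 3), (8, 9), (10, 31), (11, 60), (12, 1), (13, 20), (16, 77), (17, 51), (19, 46), (21, 42), (22, 18), (23, 24)])
READ a @v9: history=[(3, 19), (4, 65), (5, 3), (8, 9), (10, 31), (11, 60), (12, 1), (13, 20), (16, 77), (17, 51), (19, 46), (21, 42), (22, 18), (23, 24)] -> pick v8 -> 9
v24: WRITE a=5  (a history now [(3, 19), (4, 65), (5, 3), (8, 9), (10, 31), (11, 60), (12, 1), (13, 20), (16, 77), (17, 51), (19, 46), (21, 42), (22, 18), (23, 24), (24, 5)])
READ b @v22: history=[(1, 42), (2, 21), (6, 19), (7, 62), (9, 50), (14, 56), (15, 29), (18, 60), (20, 58)] -> pick v20 -> 58
v25: WRITE a=44  (a history now [(3, 19), (4, 65), (5, 3), (8, 9), (10, 31), (11, 60), (12, 1), (13, 20), (16, 77), (17, 51), (19, 46), (21, 42), (22, 18), (23, 24), (24, 5), (25, 44)])
READ a @v14: history=[(3, 19), (4, 65), (5, 3), (8, 9), (10, 31), (11, 60), (12, 1), (13, 20), (16, 77), (17, 51), (19, 46), (21, 42), (22, 18), (23, 24), (24, 5), (25, 44)] -> pick v13 -> 20
READ a @v22: history=[(3, 19), (4, 65), (5, 3), (8, 9), (10, 31), (11, 60), (12, 1), (13, 20), (16, 77), (17, 51), (19, 46), (21, 42), (22, 18), (23, 24), (24, 5), (25, 44)] -> pick v22 -> 18
v26: WRITE b=6  (b history now [(1, 42), (2, 21), (6, 19), (7, 62), (9, 50), (14, 56), (15, 29), (18, 60), (20, 58), (26, 6)])
v27: WRITE a=37  (a history now [(3, 19), (4, 65), (5, 3), (8, 9), (10, 31), (11, 60), (12, 1), (13, 20), (16, 77), (17, 51), (19, 46), (21, 42), (22, 18), (23, 24), (24, 5), (25, 44), (27, 37)])
READ a @v12: history=[(3, 19), (4, 65), (5, 3), (8, 9), (10, 31), (11, 60), (12, 1), (13, 20), (16, 77), (17, 51), (19, 46), (21, 42), (22, 18), (23, 24), (24, 5), (25, 44), (27, 37)] -> pick v12 -> 1
v28: WRITE b=29  (b history now [(1, 42), (2, 21), (6, 19), (7, 62), (9, 50), (14, 56), (15, 29), (18, 60), (20, 58), (26, 6), (28, 29)])
v29: WRITE b=59  (b history now [(1, 42), (2, 21), (6, 19), (7, 62), (9, 50), (14, 56), (15, 29), (18, 60), (20, 58), (26, 6), (28, 29), (29, 59)])
v30: WRITE b=36  (b history now [(1, 42), (2, 21), (6, 19), (7, 62), (9, 50), (14, 56), (15, 29), (18, 60), (20, 58), (26, 6), (28, 29), (29, 59), (30, 36)])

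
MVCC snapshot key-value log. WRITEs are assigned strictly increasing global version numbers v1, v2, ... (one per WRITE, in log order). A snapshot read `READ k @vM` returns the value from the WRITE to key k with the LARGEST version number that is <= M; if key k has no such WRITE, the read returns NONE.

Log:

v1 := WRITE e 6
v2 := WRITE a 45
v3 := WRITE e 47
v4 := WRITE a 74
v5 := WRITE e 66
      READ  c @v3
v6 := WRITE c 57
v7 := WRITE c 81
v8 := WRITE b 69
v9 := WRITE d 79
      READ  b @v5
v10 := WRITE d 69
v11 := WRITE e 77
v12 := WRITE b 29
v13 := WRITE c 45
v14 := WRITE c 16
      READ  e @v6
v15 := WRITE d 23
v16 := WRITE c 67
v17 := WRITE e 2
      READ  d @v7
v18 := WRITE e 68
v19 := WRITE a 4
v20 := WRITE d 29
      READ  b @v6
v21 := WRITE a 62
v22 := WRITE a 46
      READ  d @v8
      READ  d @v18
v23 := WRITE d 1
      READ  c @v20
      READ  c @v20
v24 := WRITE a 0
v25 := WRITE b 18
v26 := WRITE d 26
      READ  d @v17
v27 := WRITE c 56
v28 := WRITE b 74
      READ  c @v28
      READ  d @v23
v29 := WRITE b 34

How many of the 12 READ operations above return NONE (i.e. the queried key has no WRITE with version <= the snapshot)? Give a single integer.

Answer: 5

Derivation:
v1: WRITE e=6  (e history now [(1, 6)])
v2: WRITE a=45  (a history now [(2, 45)])
v3: WRITE e=47  (e history now [(1, 6), (3, 47)])
v4: WRITE a=74  (a history now [(2, 45), (4, 74)])
v5: WRITE e=66  (e history now [(1, 6), (3, 47), (5, 66)])
READ c @v3: history=[] -> no version <= 3 -> NONE
v6: WRITE c=57  (c history now [(6, 57)])
v7: WRITE c=81  (c history now [(6, 57), (7, 81)])
v8: WRITE b=69  (b history now [(8, 69)])
v9: WRITE d=79  (d history now [(9, 79)])
READ b @v5: history=[(8, 69)] -> no version <= 5 -> NONE
v10: WRITE d=69  (d history now [(9, 79), (10, 69)])
v11: WRITE e=77  (e history now [(1, 6), (3, 47), (5, 66), (11, 77)])
v12: WRITE b=29  (b history now [(8, 69), (12, 29)])
v13: WRITE c=45  (c history now [(6, 57), (7, 81), (13, 45)])
v14: WRITE c=16  (c history now [(6, 57), (7, 81), (13, 45), (14, 16)])
READ e @v6: history=[(1, 6), (3, 47), (5, 66), (11, 77)] -> pick v5 -> 66
v15: WRITE d=23  (d history now [(9, 79), (10, 69), (15, 23)])
v16: WRITE c=67  (c history now [(6, 57), (7, 81), (13, 45), (14, 16), (16, 67)])
v17: WRITE e=2  (e history now [(1, 6), (3, 47), (5, 66), (11, 77), (17, 2)])
READ d @v7: history=[(9, 79), (10, 69), (15, 23)] -> no version <= 7 -> NONE
v18: WRITE e=68  (e history now [(1, 6), (3, 47), (5, 66), (11, 77), (17, 2), (18, 68)])
v19: WRITE a=4  (a history now [(2, 45), (4, 74), (19, 4)])
v20: WRITE d=29  (d history now [(9, 79), (10, 69), (15, 23), (20, 29)])
READ b @v6: history=[(8, 69), (12, 29)] -> no version <= 6 -> NONE
v21: WRITE a=62  (a history now [(2, 45), (4, 74), (19, 4), (21, 62)])
v22: WRITE a=46  (a history now [(2, 45), (4, 74), (19, 4), (21, 62), (22, 46)])
READ d @v8: history=[(9, 79), (10, 69), (15, 23), (20, 29)] -> no version <= 8 -> NONE
READ d @v18: history=[(9, 79), (10, 69), (15, 23), (20, 29)] -> pick v15 -> 23
v23: WRITE d=1  (d history now [(9, 79), (10, 69), (15, 23), (20, 29), (23, 1)])
READ c @v20: history=[(6, 57), (7, 81), (13, 45), (14, 16), (16, 67)] -> pick v16 -> 67
READ c @v20: history=[(6, 57), (7, 81), (13, 45), (14, 16), (16, 67)] -> pick v16 -> 67
v24: WRITE a=0  (a history now [(2, 45), (4, 74), (19, 4), (21, 62), (22, 46), (24, 0)])
v25: WRITE b=18  (b history now [(8, 69), (12, 29), (25, 18)])
v26: WRITE d=26  (d history now [(9, 79), (10, 69), (15, 23), (20, 29), (23, 1), (26, 26)])
READ d @v17: history=[(9, 79), (10, 69), (15, 23), (20, 29), (23, 1), (26, 26)] -> pick v15 -> 23
v27: WRITE c=56  (c history now [(6, 57), (7, 81), (13, 45), (14, 16), (16, 67), (27, 56)])
v28: WRITE b=74  (b history now [(8, 69), (12, 29), (25, 18), (28, 74)])
READ c @v28: history=[(6, 57), (7, 81), (13, 45), (14, 16), (16, 67), (27, 56)] -> pick v27 -> 56
READ d @v23: history=[(9, 79), (10, 69), (15, 23), (20, 29), (23, 1), (26, 26)] -> pick v23 -> 1
v29: WRITE b=34  (b history now [(8, 69), (12, 29), (25, 18), (28, 74), (29, 34)])
Read results in order: ['NONE', 'NONE', '66', 'NONE', 'NONE', 'NONE', '23', '67', '67', '23', '56', '1']
NONE count = 5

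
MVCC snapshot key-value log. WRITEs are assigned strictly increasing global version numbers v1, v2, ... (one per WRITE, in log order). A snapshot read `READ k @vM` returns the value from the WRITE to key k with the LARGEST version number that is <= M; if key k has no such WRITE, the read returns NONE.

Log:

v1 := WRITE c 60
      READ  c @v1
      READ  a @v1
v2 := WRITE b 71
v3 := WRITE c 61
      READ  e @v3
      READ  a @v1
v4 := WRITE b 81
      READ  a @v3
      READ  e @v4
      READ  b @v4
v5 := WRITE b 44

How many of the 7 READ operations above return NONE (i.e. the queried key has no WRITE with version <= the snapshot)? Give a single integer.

v1: WRITE c=60  (c history now [(1, 60)])
READ c @v1: history=[(1, 60)] -> pick v1 -> 60
READ a @v1: history=[] -> no version <= 1 -> NONE
v2: WRITE b=71  (b history now [(2, 71)])
v3: WRITE c=61  (c history now [(1, 60), (3, 61)])
READ e @v3: history=[] -> no version <= 3 -> NONE
READ a @v1: history=[] -> no version <= 1 -> NONE
v4: WRITE b=81  (b history now [(2, 71), (4, 81)])
READ a @v3: history=[] -> no version <= 3 -> NONE
READ e @v4: history=[] -> no version <= 4 -> NONE
READ b @v4: history=[(2, 71), (4, 81)] -> pick v4 -> 81
v5: WRITE b=44  (b history now [(2, 71), (4, 81), (5, 44)])
Read results in order: ['60', 'NONE', 'NONE', 'NONE', 'NONE', 'NONE', '81']
NONE count = 5

Answer: 5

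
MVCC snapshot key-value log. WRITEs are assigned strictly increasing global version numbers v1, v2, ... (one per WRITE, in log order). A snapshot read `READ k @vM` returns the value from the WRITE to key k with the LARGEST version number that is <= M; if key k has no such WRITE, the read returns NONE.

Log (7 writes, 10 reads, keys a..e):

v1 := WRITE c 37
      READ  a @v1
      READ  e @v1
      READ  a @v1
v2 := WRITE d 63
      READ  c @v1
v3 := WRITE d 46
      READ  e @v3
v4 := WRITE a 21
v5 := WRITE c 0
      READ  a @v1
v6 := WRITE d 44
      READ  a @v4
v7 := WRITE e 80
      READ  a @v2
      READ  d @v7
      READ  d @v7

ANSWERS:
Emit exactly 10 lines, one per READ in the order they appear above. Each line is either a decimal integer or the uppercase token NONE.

v1: WRITE c=37  (c history now [(1, 37)])
READ a @v1: history=[] -> no version <= 1 -> NONE
READ e @v1: history=[] -> no version <= 1 -> NONE
READ a @v1: history=[] -> no version <= 1 -> NONE
v2: WRITE d=63  (d history now [(2, 63)])
READ c @v1: history=[(1, 37)] -> pick v1 -> 37
v3: WRITE d=46  (d history now [(2, 63), (3, 46)])
READ e @v3: history=[] -> no version <= 3 -> NONE
v4: WRITE a=21  (a history now [(4, 21)])
v5: WRITE c=0  (c history now [(1, 37), (5, 0)])
READ a @v1: history=[(4, 21)] -> no version <= 1 -> NONE
v6: WRITE d=44  (d history now [(2, 63), (3, 46), (6, 44)])
READ a @v4: history=[(4, 21)] -> pick v4 -> 21
v7: WRITE e=80  (e history now [(7, 80)])
READ a @v2: history=[(4, 21)] -> no version <= 2 -> NONE
READ d @v7: history=[(2, 63), (3, 46), (6, 44)] -> pick v6 -> 44
READ d @v7: history=[(2, 63), (3, 46), (6, 44)] -> pick v6 -> 44

Answer: NONE
NONE
NONE
37
NONE
NONE
21
NONE
44
44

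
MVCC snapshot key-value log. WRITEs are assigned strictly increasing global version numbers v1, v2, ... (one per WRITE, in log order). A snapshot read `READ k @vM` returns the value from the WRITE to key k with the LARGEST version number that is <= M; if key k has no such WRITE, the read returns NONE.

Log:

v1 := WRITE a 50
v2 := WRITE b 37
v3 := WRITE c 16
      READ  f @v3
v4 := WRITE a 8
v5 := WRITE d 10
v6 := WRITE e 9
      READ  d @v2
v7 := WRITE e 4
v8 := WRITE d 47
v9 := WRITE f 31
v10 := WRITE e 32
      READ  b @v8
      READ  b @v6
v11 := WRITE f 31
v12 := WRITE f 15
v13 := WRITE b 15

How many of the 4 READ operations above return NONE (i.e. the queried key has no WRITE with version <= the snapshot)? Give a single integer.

Answer: 2

Derivation:
v1: WRITE a=50  (a history now [(1, 50)])
v2: WRITE b=37  (b history now [(2, 37)])
v3: WRITE c=16  (c history now [(3, 16)])
READ f @v3: history=[] -> no version <= 3 -> NONE
v4: WRITE a=8  (a history now [(1, 50), (4, 8)])
v5: WRITE d=10  (d history now [(5, 10)])
v6: WRITE e=9  (e history now [(6, 9)])
READ d @v2: history=[(5, 10)] -> no version <= 2 -> NONE
v7: WRITE e=4  (e history now [(6, 9), (7, 4)])
v8: WRITE d=47  (d history now [(5, 10), (8, 47)])
v9: WRITE f=31  (f history now [(9, 31)])
v10: WRITE e=32  (e history now [(6, 9), (7, 4), (10, 32)])
READ b @v8: history=[(2, 37)] -> pick v2 -> 37
READ b @v6: history=[(2, 37)] -> pick v2 -> 37
v11: WRITE f=31  (f history now [(9, 31), (11, 31)])
v12: WRITE f=15  (f history now [(9, 31), (11, 31), (12, 15)])
v13: WRITE b=15  (b history now [(2, 37), (13, 15)])
Read results in order: ['NONE', 'NONE', '37', '37']
NONE count = 2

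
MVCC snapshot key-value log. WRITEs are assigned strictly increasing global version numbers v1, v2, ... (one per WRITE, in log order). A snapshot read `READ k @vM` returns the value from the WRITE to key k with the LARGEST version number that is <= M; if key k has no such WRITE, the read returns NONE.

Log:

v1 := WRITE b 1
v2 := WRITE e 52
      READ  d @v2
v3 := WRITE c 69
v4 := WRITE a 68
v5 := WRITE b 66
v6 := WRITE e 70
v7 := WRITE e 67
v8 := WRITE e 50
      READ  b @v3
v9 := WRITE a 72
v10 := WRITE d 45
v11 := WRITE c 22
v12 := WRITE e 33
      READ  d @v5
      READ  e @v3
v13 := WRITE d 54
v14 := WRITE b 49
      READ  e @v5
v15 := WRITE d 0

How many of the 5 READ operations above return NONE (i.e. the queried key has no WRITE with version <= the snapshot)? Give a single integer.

v1: WRITE b=1  (b history now [(1, 1)])
v2: WRITE e=52  (e history now [(2, 52)])
READ d @v2: history=[] -> no version <= 2 -> NONE
v3: WRITE c=69  (c history now [(3, 69)])
v4: WRITE a=68  (a history now [(4, 68)])
v5: WRITE b=66  (b history now [(1, 1), (5, 66)])
v6: WRITE e=70  (e history now [(2, 52), (6, 70)])
v7: WRITE e=67  (e history now [(2, 52), (6, 70), (7, 67)])
v8: WRITE e=50  (e history now [(2, 52), (6, 70), (7, 67), (8, 50)])
READ b @v3: history=[(1, 1), (5, 66)] -> pick v1 -> 1
v9: WRITE a=72  (a history now [(4, 68), (9, 72)])
v10: WRITE d=45  (d history now [(10, 45)])
v11: WRITE c=22  (c history now [(3, 69), (11, 22)])
v12: WRITE e=33  (e history now [(2, 52), (6, 70), (7, 67), (8, 50), (12, 33)])
READ d @v5: history=[(10, 45)] -> no version <= 5 -> NONE
READ e @v3: history=[(2, 52), (6, 70), (7, 67), (8, 50), (12, 33)] -> pick v2 -> 52
v13: WRITE d=54  (d history now [(10, 45), (13, 54)])
v14: WRITE b=49  (b history now [(1, 1), (5, 66), (14, 49)])
READ e @v5: history=[(2, 52), (6, 70), (7, 67), (8, 50), (12, 33)] -> pick v2 -> 52
v15: WRITE d=0  (d history now [(10, 45), (13, 54), (15, 0)])
Read results in order: ['NONE', '1', 'NONE', '52', '52']
NONE count = 2

Answer: 2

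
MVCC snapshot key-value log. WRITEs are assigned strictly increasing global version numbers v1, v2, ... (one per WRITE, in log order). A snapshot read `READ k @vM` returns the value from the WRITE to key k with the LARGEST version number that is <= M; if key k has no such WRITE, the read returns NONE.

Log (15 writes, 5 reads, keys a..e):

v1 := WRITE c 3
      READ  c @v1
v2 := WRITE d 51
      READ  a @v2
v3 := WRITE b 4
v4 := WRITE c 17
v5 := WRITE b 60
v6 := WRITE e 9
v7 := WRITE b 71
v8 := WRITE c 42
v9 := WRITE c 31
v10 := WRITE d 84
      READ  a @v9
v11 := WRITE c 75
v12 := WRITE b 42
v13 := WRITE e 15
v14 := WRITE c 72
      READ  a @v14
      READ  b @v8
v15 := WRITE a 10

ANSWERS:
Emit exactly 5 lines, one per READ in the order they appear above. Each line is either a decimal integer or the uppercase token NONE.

v1: WRITE c=3  (c history now [(1, 3)])
READ c @v1: history=[(1, 3)] -> pick v1 -> 3
v2: WRITE d=51  (d history now [(2, 51)])
READ a @v2: history=[] -> no version <= 2 -> NONE
v3: WRITE b=4  (b history now [(3, 4)])
v4: WRITE c=17  (c history now [(1, 3), (4, 17)])
v5: WRITE b=60  (b history now [(3, 4), (5, 60)])
v6: WRITE e=9  (e history now [(6, 9)])
v7: WRITE b=71  (b history now [(3, 4), (5, 60), (7, 71)])
v8: WRITE c=42  (c history now [(1, 3), (4, 17), (8, 42)])
v9: WRITE c=31  (c history now [(1, 3), (4, 17), (8, 42), (9, 31)])
v10: WRITE d=84  (d history now [(2, 51), (10, 84)])
READ a @v9: history=[] -> no version <= 9 -> NONE
v11: WRITE c=75  (c history now [(1, 3), (4, 17), (8, 42), (9, 31), (11, 75)])
v12: WRITE b=42  (b history now [(3, 4), (5, 60), (7, 71), (12, 42)])
v13: WRITE e=15  (e history now [(6, 9), (13, 15)])
v14: WRITE c=72  (c history now [(1, 3), (4, 17), (8, 42), (9, 31), (11, 75), (14, 72)])
READ a @v14: history=[] -> no version <= 14 -> NONE
READ b @v8: history=[(3, 4), (5, 60), (7, 71), (12, 42)] -> pick v7 -> 71
v15: WRITE a=10  (a history now [(15, 10)])

Answer: 3
NONE
NONE
NONE
71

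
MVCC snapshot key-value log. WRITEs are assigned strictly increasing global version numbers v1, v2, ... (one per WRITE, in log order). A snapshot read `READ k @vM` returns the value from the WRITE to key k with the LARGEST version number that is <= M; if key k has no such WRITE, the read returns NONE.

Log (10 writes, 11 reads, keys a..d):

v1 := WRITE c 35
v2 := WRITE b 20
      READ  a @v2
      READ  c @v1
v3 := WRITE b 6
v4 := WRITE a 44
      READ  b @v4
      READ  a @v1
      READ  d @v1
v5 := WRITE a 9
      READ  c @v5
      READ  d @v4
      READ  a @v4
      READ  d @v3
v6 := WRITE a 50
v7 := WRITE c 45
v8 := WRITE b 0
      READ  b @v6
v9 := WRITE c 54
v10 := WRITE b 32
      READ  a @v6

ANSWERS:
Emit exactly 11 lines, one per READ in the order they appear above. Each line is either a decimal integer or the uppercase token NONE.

Answer: NONE
35
6
NONE
NONE
35
NONE
44
NONE
6
50

Derivation:
v1: WRITE c=35  (c history now [(1, 35)])
v2: WRITE b=20  (b history now [(2, 20)])
READ a @v2: history=[] -> no version <= 2 -> NONE
READ c @v1: history=[(1, 35)] -> pick v1 -> 35
v3: WRITE b=6  (b history now [(2, 20), (3, 6)])
v4: WRITE a=44  (a history now [(4, 44)])
READ b @v4: history=[(2, 20), (3, 6)] -> pick v3 -> 6
READ a @v1: history=[(4, 44)] -> no version <= 1 -> NONE
READ d @v1: history=[] -> no version <= 1 -> NONE
v5: WRITE a=9  (a history now [(4, 44), (5, 9)])
READ c @v5: history=[(1, 35)] -> pick v1 -> 35
READ d @v4: history=[] -> no version <= 4 -> NONE
READ a @v4: history=[(4, 44), (5, 9)] -> pick v4 -> 44
READ d @v3: history=[] -> no version <= 3 -> NONE
v6: WRITE a=50  (a history now [(4, 44), (5, 9), (6, 50)])
v7: WRITE c=45  (c history now [(1, 35), (7, 45)])
v8: WRITE b=0  (b history now [(2, 20), (3, 6), (8, 0)])
READ b @v6: history=[(2, 20), (3, 6), (8, 0)] -> pick v3 -> 6
v9: WRITE c=54  (c history now [(1, 35), (7, 45), (9, 54)])
v10: WRITE b=32  (b history now [(2, 20), (3, 6), (8, 0), (10, 32)])
READ a @v6: history=[(4, 44), (5, 9), (6, 50)] -> pick v6 -> 50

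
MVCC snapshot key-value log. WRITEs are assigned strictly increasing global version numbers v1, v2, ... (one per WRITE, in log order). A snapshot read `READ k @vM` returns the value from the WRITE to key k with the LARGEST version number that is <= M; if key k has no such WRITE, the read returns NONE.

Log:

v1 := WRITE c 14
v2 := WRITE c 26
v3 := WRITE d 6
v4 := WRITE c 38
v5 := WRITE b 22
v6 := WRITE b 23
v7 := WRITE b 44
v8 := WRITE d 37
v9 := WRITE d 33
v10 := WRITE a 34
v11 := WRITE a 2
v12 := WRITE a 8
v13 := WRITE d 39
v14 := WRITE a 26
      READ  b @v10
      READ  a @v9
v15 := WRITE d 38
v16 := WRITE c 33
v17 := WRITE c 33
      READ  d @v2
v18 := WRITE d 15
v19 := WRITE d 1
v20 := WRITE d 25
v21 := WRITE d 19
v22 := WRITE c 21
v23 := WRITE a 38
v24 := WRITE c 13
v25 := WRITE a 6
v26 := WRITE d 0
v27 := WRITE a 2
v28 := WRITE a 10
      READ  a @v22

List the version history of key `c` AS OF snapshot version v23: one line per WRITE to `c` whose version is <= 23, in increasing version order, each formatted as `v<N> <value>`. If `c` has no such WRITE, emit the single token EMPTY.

Scan writes for key=c with version <= 23:
  v1 WRITE c 14 -> keep
  v2 WRITE c 26 -> keep
  v3 WRITE d 6 -> skip
  v4 WRITE c 38 -> keep
  v5 WRITE b 22 -> skip
  v6 WRITE b 23 -> skip
  v7 WRITE b 44 -> skip
  v8 WRITE d 37 -> skip
  v9 WRITE d 33 -> skip
  v10 WRITE a 34 -> skip
  v11 WRITE a 2 -> skip
  v12 WRITE a 8 -> skip
  v13 WRITE d 39 -> skip
  v14 WRITE a 26 -> skip
  v15 WRITE d 38 -> skip
  v16 WRITE c 33 -> keep
  v17 WRITE c 33 -> keep
  v18 WRITE d 15 -> skip
  v19 WRITE d 1 -> skip
  v20 WRITE d 25 -> skip
  v21 WRITE d 19 -> skip
  v22 WRITE c 21 -> keep
  v23 WRITE a 38 -> skip
  v24 WRITE c 13 -> drop (> snap)
  v25 WRITE a 6 -> skip
  v26 WRITE d 0 -> skip
  v27 WRITE a 2 -> skip
  v28 WRITE a 10 -> skip
Collected: [(1, 14), (2, 26), (4, 38), (16, 33), (17, 33), (22, 21)]

Answer: v1 14
v2 26
v4 38
v16 33
v17 33
v22 21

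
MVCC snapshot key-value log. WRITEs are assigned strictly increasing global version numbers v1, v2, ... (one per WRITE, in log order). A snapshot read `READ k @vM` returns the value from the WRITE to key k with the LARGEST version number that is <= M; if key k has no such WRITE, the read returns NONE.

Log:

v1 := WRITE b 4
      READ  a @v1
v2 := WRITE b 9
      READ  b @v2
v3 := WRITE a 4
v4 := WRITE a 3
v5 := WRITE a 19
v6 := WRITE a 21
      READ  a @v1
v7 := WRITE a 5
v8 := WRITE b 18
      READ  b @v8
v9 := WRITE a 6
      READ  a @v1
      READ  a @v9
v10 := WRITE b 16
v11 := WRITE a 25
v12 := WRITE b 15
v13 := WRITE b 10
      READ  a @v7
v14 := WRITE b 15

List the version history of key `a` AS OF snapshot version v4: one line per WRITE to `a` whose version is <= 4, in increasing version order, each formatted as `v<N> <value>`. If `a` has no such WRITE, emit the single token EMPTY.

Scan writes for key=a with version <= 4:
  v1 WRITE b 4 -> skip
  v2 WRITE b 9 -> skip
  v3 WRITE a 4 -> keep
  v4 WRITE a 3 -> keep
  v5 WRITE a 19 -> drop (> snap)
  v6 WRITE a 21 -> drop (> snap)
  v7 WRITE a 5 -> drop (> snap)
  v8 WRITE b 18 -> skip
  v9 WRITE a 6 -> drop (> snap)
  v10 WRITE b 16 -> skip
  v11 WRITE a 25 -> drop (> snap)
  v12 WRITE b 15 -> skip
  v13 WRITE b 10 -> skip
  v14 WRITE b 15 -> skip
Collected: [(3, 4), (4, 3)]

Answer: v3 4
v4 3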